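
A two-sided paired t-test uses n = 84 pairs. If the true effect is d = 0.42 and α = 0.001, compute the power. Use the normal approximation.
Power ≈ 0.71

Power calculation (paired t-test, normal approximation):
z_β = d · √n - z_{α/2}
z_β = 0.42 · √84 - 3.291
z_β = 0.42 · 9.165 - 3.291
z_β = 0.559

Power = Φ(z_β) = Φ(0.559) ≈ 0.712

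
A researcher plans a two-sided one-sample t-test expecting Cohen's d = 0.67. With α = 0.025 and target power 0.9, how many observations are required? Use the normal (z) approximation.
n = 28

Sample size formula (one-sample t-test, normal approximation):
n = ((z_{α/2} + z_β) / d)²

z_{α/2} = 2.241 (for α = 0.025, two-sided)
z_β = 1.282 (for power = 0.9)
d = 0.67

n = ((2.241 + 1.282) / 0.67)²
n = (5.258)²
n ≈ 27.65
Round up to the next whole number: n = 28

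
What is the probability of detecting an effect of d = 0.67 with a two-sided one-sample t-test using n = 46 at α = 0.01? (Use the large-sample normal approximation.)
Power ≈ 0.98

Power calculation (one-sample t-test, normal approximation):
z_β = d · √n - z_{α/2}
z_β = 0.67 · √46 - 2.576
z_β = 0.67 · 6.782 - 2.576
z_β = 1.968

Power = Φ(z_β) = Φ(1.968) ≈ 0.975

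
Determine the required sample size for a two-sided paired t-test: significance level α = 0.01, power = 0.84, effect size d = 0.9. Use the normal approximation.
n = 16 pairs

Sample size formula (paired t-test, normal approximation):
n = ((z_{α/2} + z_β) / d)²

z_{α/2} = 2.576 (for α = 0.01, two-sided)
z_β = 0.994 (for power = 0.84)
d = 0.9

n = ((2.576 + 0.994) / 0.9)²
n = (3.967)²
n ≈ 15.74
Round up to the next whole number: n = 16 pairs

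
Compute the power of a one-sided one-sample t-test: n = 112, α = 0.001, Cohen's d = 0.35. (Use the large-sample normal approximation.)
Power ≈ 0.73

Power calculation (one-sample t-test, normal approximation):
z_β = d · √n - z_α
z_β = 0.35 · √112 - 3.090
z_β = 0.35 · 10.583 - 3.090
z_β = 0.614

Power = Φ(z_β) = Φ(0.614) ≈ 0.730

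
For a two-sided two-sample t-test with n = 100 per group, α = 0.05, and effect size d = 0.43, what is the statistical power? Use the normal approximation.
Power ≈ 0.86

Power calculation (two-sample t-test, normal approximation):
z_β = d · √(n/2) - z_{α/2}
z_β = 0.43 · √(100/2) - 1.960
z_β = 0.43 · 7.071 - 1.960
z_β = 1.081

Power = Φ(z_β) = Φ(1.081) ≈ 0.860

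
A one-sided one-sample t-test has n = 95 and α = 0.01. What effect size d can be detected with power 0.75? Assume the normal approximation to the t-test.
d ≈ 0.31

Minimum detectable effect (one-sample t-test, normal approximation):
d = (z_α + z_β) / √n
d = (2.326 + 0.674) / √95
d = 3.001 / 9.747
d ≈ 0.31

By Cohen's convention (0.2 small / 0.5 medium / 0.8 large): small effect.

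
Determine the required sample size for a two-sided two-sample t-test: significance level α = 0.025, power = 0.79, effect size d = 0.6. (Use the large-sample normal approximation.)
n = 52 per group

Sample size formula (two-sample t-test, normal approximation):
n = 2 · ((z_{α/2} + z_β) / d)²

z_{α/2} = 2.241 (for α = 0.025, two-sided)
z_β = 0.806 (for power = 0.79)
d = 0.6

n = 2 · ((2.241 + 0.806) / 0.6)²
n = 2 · (5.078)²
n ≈ 51.57
Round up to the next whole number: n = 52 per group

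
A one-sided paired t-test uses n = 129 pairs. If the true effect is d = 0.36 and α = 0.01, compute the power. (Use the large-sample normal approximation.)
Power ≈ 0.96

Power calculation (paired t-test, normal approximation):
z_β = d · √n - z_α
z_β = 0.36 · √129 - 2.326
z_β = 0.36 · 11.358 - 2.326
z_β = 1.762

Power = Φ(z_β) = Φ(1.762) ≈ 0.961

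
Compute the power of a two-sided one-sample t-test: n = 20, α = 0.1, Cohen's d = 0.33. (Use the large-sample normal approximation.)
Power ≈ 0.43

Power calculation (one-sample t-test, normal approximation):
z_β = d · √n - z_{α/2}
z_β = 0.33 · √20 - 1.645
z_β = 0.33 · 4.472 - 1.645
z_β = -0.169

Power = Φ(z_β) = Φ(-0.169) ≈ 0.433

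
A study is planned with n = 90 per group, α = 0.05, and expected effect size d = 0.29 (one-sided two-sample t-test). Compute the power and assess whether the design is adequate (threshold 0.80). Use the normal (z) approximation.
Power ≈ 0.62; the study is underpowered (power < 0.80)

Power calculation (two-sample t-test, normal approximation):
z_β = d · √(n/2) - z_α
z_β = 0.29 · √(90/2) - 1.645
z_β = 0.29 · 6.708 - 1.645
z_β = 0.301

Power = Φ(z_β) = Φ(0.301) ≈ 0.618

Effect size d = 0.29 is small by Cohen's convention (0.2/0.5/0.8).

Threshold: power ≥ 0.80 is conventionally adequate.
Power ≈ 0.62 → the study is underpowered (power < 0.80).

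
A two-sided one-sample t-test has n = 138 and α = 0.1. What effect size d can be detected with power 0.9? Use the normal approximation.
d ≈ 0.25

Minimum detectable effect (one-sample t-test, normal approximation):
d = (z_{α/2} + z_β) / √n
d = (1.645 + 1.282) / √138
d = 2.926 / 11.747
d ≈ 0.25

By Cohen's convention (0.2 small / 0.5 medium / 0.8 large): small effect.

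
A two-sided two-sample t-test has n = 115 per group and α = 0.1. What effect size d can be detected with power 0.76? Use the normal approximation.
d ≈ 0.31

Minimum detectable effect (two-sample t-test, normal approximation):
d = (z_{α/2} + z_β) / √(n/2)
d = (1.645 + 0.706) / √(115/2)
d = 2.351 / 7.583
d ≈ 0.31

By Cohen's convention (0.2 small / 0.5 medium / 0.8 large): small effect.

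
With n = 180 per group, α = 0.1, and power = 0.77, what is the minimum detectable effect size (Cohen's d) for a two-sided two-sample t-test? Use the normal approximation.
d ≈ 0.25

Minimum detectable effect (two-sample t-test, normal approximation):
d = (z_{α/2} + z_β) / √(n/2)
d = (1.645 + 0.739) / √(180/2)
d = 2.384 / 9.487
d ≈ 0.25

By Cohen's convention (0.2 small / 0.5 medium / 0.8 large): small effect.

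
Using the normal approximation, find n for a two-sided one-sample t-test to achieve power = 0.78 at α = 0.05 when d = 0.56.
n = 24

Sample size formula (one-sample t-test, normal approximation):
n = ((z_{α/2} + z_β) / d)²

z_{α/2} = 1.960 (for α = 0.05, two-sided)
z_β = 0.772 (for power = 0.78)
d = 0.56

n = ((1.960 + 0.772) / 0.56)²
n = (4.879)²
n ≈ 23.80
Round up to the next whole number: n = 24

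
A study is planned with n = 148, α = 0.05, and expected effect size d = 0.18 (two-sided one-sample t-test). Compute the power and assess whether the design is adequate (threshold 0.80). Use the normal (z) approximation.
Power ≈ 0.59; the study is underpowered (power < 0.80)

Power calculation (one-sample t-test, normal approximation):
z_β = d · √n - z_{α/2}
z_β = 0.18 · √148 - 1.960
z_β = 0.18 · 12.166 - 1.960
z_β = 0.230

Power = Φ(z_β) = Φ(0.230) ≈ 0.591

Effect size d = 0.18 is very small by Cohen's convention (0.2/0.5/0.8).

Threshold: power ≥ 0.80 is conventionally adequate.
Power ≈ 0.59 → the study is underpowered (power < 0.80).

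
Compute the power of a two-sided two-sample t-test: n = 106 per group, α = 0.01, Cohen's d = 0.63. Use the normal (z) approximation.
Power ≈ 0.98

Power calculation (two-sample t-test, normal approximation):
z_β = d · √(n/2) - z_{α/2}
z_β = 0.63 · √(106/2) - 2.576
z_β = 0.63 · 7.280 - 2.576
z_β = 2.011

Power = Φ(z_β) = Φ(2.011) ≈ 0.978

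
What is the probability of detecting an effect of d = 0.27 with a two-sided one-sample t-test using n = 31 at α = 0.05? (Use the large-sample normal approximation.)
Power ≈ 0.32

Power calculation (one-sample t-test, normal approximation):
z_β = d · √n - z_{α/2}
z_β = 0.27 · √31 - 1.960
z_β = 0.27 · 5.568 - 1.960
z_β = -0.457

Power = Φ(z_β) = Φ(-0.457) ≈ 0.324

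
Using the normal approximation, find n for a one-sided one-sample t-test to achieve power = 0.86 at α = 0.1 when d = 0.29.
n = 67

Sample size formula (one-sample t-test, normal approximation):
n = ((z_α + z_β) / d)²

z_α = 1.282 (for α = 0.1, one-sided)
z_β = 1.080 (for power = 0.86)
d = 0.29

n = ((1.282 + 1.080) / 0.29)²
n = (8.145)²
n ≈ 66.34
Round up to the next whole number: n = 67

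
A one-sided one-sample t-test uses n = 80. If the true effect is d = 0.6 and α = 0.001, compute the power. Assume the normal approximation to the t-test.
Power ≈ 0.99

Power calculation (one-sample t-test, normal approximation):
z_β = d · √n - z_α
z_β = 0.6 · √80 - 3.090
z_β = 0.6 · 8.944 - 3.090
z_β = 2.276

Power = Φ(z_β) = Φ(2.276) ≈ 0.989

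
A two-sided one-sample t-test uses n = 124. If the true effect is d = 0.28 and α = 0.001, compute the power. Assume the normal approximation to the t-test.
Power ≈ 0.43

Power calculation (one-sample t-test, normal approximation):
z_β = d · √n - z_{α/2}
z_β = 0.28 · √124 - 3.291
z_β = 0.28 · 11.136 - 3.291
z_β = -0.173

Power = Φ(z_β) = Φ(-0.173) ≈ 0.431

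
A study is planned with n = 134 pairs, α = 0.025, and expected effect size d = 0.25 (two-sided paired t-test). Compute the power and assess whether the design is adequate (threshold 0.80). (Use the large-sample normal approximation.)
Power ≈ 0.74; the study is underpowered (power < 0.80)

Power calculation (paired t-test, normal approximation):
z_β = d · √n - z_{α/2}
z_β = 0.25 · √134 - 2.241
z_β = 0.25 · 11.576 - 2.241
z_β = 0.653

Power = Φ(z_β) = Φ(0.653) ≈ 0.743

Effect size d = 0.25 is small by Cohen's convention (0.2/0.5/0.8).

Threshold: power ≥ 0.80 is conventionally adequate.
Power ≈ 0.74 → the study is underpowered (power < 0.80).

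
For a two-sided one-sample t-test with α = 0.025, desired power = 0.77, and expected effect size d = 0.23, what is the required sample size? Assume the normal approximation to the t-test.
n = 168

Sample size formula (one-sample t-test, normal approximation):
n = ((z_{α/2} + z_β) / d)²

z_{α/2} = 2.241 (for α = 0.025, two-sided)
z_β = 0.739 (for power = 0.77)
d = 0.23

n = ((2.241 + 0.739) / 0.23)²
n = (12.957)²
n ≈ 167.88
Round up to the next whole number: n = 168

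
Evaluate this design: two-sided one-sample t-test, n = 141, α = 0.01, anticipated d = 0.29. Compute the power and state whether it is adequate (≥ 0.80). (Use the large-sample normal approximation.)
Power ≈ 0.81; the study is adequately powered (power ≥ 0.80)

Power calculation (one-sample t-test, normal approximation):
z_β = d · √n - z_{α/2}
z_β = 0.29 · √141 - 2.576
z_β = 0.29 · 11.874 - 2.576
z_β = 0.868

Power = Φ(z_β) = Φ(0.868) ≈ 0.807

Effect size d = 0.29 is small by Cohen's convention (0.2/0.5/0.8).

Threshold: power ≥ 0.80 is conventionally adequate.
Power ≈ 0.81 → the study is adequately powered (power ≥ 0.80).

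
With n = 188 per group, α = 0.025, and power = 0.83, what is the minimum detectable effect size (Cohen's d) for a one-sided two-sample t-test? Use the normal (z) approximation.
d ≈ 0.30

Minimum detectable effect (two-sample t-test, normal approximation):
d = (z_α + z_β) / √(n/2)
d = (1.960 + 0.954) / √(188/2)
d = 2.914 / 9.695
d ≈ 0.30

By Cohen's convention (0.2 small / 0.5 medium / 0.8 large): small effect.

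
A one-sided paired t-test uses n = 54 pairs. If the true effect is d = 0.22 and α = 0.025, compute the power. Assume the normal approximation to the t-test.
Power ≈ 0.37

Power calculation (paired t-test, normal approximation):
z_β = d · √n - z_α
z_β = 0.22 · √54 - 1.960
z_β = 0.22 · 7.348 - 1.960
z_β = -0.343

Power = Φ(z_β) = Φ(-0.343) ≈ 0.366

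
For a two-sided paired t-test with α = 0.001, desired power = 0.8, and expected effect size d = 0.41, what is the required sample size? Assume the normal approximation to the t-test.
n = 102 pairs

Sample size formula (paired t-test, normal approximation):
n = ((z_{α/2} + z_β) / d)²

z_{α/2} = 3.291 (for α = 0.001, two-sided)
z_β = 0.842 (for power = 0.8)
d = 0.41

n = ((3.291 + 0.842) / 0.41)²
n = (10.080)²
n ≈ 101.61
Round up to the next whole number: n = 102 pairs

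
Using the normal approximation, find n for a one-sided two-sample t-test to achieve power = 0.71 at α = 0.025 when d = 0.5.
n = 51 per group

Sample size formula (two-sample t-test, normal approximation):
n = 2 · ((z_α + z_β) / d)²

z_α = 1.960 (for α = 0.025, one-sided)
z_β = 0.553 (for power = 0.71)
d = 0.5

n = 2 · ((1.960 + 0.553) / 0.5)²
n = 2 · (5.026)²
n ≈ 50.52
Round up to the next whole number: n = 51 per group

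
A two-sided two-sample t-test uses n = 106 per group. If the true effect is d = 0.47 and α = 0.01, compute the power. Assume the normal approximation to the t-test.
Power ≈ 0.80

Power calculation (two-sample t-test, normal approximation):
z_β = d · √(n/2) - z_{α/2}
z_β = 0.47 · √(106/2) - 2.576
z_β = 0.47 · 7.280 - 2.576
z_β = 0.846

Power = Φ(z_β) = Φ(0.846) ≈ 0.801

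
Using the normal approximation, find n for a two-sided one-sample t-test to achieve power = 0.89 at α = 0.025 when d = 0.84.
n = 18

Sample size formula (one-sample t-test, normal approximation):
n = ((z_{α/2} + z_β) / d)²

z_{α/2} = 2.241 (for α = 0.025, two-sided)
z_β = 1.227 (for power = 0.89)
d = 0.84

n = ((2.241 + 1.227) / 0.84)²
n = (4.129)²
n ≈ 17.05
Round up to the next whole number: n = 18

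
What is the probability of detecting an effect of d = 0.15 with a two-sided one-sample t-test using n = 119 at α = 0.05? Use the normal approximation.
Power ≈ 0.37

Power calculation (one-sample t-test, normal approximation):
z_β = d · √n - z_{α/2}
z_β = 0.15 · √119 - 1.960
z_β = 0.15 · 10.909 - 1.960
z_β = -0.324

Power = Φ(z_β) = Φ(-0.324) ≈ 0.373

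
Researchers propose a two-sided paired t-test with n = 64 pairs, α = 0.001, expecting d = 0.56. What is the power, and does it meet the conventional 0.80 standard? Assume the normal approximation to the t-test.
Power ≈ 0.88; the study is adequately powered (power ≥ 0.80)

Power calculation (paired t-test, normal approximation):
z_β = d · √n - z_{α/2}
z_β = 0.56 · √64 - 3.291
z_β = 0.56 · 8.000 - 3.291
z_β = 1.189

Power = Φ(z_β) = Φ(1.189) ≈ 0.883

Effect size d = 0.56 is medium by Cohen's convention (0.2/0.5/0.8).

Threshold: power ≥ 0.80 is conventionally adequate.
Power ≈ 0.88 → the study is adequately powered (power ≥ 0.80).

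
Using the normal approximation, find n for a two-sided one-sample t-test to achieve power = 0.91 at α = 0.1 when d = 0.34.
n = 78

Sample size formula (one-sample t-test, normal approximation):
n = ((z_{α/2} + z_β) / d)²

z_{α/2} = 1.645 (for α = 0.1, two-sided)
z_β = 1.341 (for power = 0.91)
d = 0.34

n = ((1.645 + 1.341) / 0.34)²
n = (8.782)²
n ≈ 77.12
Round up to the next whole number: n = 78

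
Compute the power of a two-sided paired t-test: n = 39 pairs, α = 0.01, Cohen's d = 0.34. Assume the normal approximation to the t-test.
Power ≈ 0.33

Power calculation (paired t-test, normal approximation):
z_β = d · √n - z_{α/2}
z_β = 0.34 · √39 - 2.576
z_β = 0.34 · 6.245 - 2.576
z_β = -0.453

Power = Φ(z_β) = Φ(-0.453) ≈ 0.325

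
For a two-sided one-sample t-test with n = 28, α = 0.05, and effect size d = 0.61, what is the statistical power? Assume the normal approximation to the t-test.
Power ≈ 0.90

Power calculation (one-sample t-test, normal approximation):
z_β = d · √n - z_{α/2}
z_β = 0.61 · √28 - 1.960
z_β = 0.61 · 5.292 - 1.960
z_β = 1.268

Power = Φ(z_β) = Φ(1.268) ≈ 0.898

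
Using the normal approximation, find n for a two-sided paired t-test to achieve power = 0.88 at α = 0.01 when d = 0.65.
n = 34 pairs

Sample size formula (paired t-test, normal approximation):
n = ((z_{α/2} + z_β) / d)²

z_{α/2} = 2.576 (for α = 0.01, two-sided)
z_β = 1.175 (for power = 0.88)
d = 0.65

n = ((2.576 + 1.175) / 0.65)²
n = (5.771)²
n ≈ 33.30
Round up to the next whole number: n = 34 pairs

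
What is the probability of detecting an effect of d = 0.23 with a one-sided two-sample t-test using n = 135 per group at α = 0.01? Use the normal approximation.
Power ≈ 0.33

Power calculation (two-sample t-test, normal approximation):
z_β = d · √(n/2) - z_α
z_β = 0.23 · √(135/2) - 2.326
z_β = 0.23 · 8.216 - 2.326
z_β = -0.437

Power = Φ(z_β) = Φ(-0.437) ≈ 0.331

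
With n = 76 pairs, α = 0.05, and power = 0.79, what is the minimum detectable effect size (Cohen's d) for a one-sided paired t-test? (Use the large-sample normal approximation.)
d ≈ 0.28

Minimum detectable effect (paired t-test, normal approximation):
d = (z_α + z_β) / √n
d = (1.645 + 0.806) / √76
d = 2.451 / 8.718
d ≈ 0.28

By Cohen's convention (0.2 small / 0.5 medium / 0.8 large): small effect.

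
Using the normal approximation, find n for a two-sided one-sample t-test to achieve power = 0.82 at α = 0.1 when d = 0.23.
n = 124

Sample size formula (one-sample t-test, normal approximation):
n = ((z_{α/2} + z_β) / d)²

z_{α/2} = 1.645 (for α = 0.1, two-sided)
z_β = 0.915 (for power = 0.82)
d = 0.23

n = ((1.645 + 0.915) / 0.23)²
n = (11.130)²
n ≈ 123.88
Round up to the next whole number: n = 124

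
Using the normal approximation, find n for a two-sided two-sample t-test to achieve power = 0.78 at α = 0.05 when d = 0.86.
n = 21 per group

Sample size formula (two-sample t-test, normal approximation):
n = 2 · ((z_{α/2} + z_β) / d)²

z_{α/2} = 1.960 (for α = 0.05, two-sided)
z_β = 0.772 (for power = 0.78)
d = 0.86

n = 2 · ((1.960 + 0.772) / 0.86)²
n = 2 · (3.177)²
n ≈ 20.19
Round up to the next whole number: n = 21 per group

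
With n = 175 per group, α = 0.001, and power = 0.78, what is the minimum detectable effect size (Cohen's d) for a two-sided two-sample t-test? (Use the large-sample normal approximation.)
d ≈ 0.43

Minimum detectable effect (two-sample t-test, normal approximation):
d = (z_{α/2} + z_β) / √(n/2)
d = (3.291 + 0.772) / √(175/2)
d = 4.063 / 9.354
d ≈ 0.43

By Cohen's convention (0.2 small / 0.5 medium / 0.8 large): small effect.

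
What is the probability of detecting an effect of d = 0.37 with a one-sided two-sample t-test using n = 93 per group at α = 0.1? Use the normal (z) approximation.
Power ≈ 0.89

Power calculation (two-sample t-test, normal approximation):
z_β = d · √(n/2) - z_α
z_β = 0.37 · √(93/2) - 1.282
z_β = 0.37 · 6.819 - 1.282
z_β = 1.242

Power = Φ(z_β) = Φ(1.242) ≈ 0.893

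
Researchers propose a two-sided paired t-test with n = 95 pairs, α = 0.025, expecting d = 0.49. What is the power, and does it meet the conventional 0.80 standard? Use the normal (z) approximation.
Power ≈ 0.99; the study is adequately powered (power ≥ 0.80)

Power calculation (paired t-test, normal approximation):
z_β = d · √n - z_{α/2}
z_β = 0.49 · √95 - 2.241
z_β = 0.49 · 9.747 - 2.241
z_β = 2.535

Power = Φ(z_β) = Φ(2.535) ≈ 0.994

Effect size d = 0.49 is small by Cohen's convention (0.2/0.5/0.8).

Threshold: power ≥ 0.80 is conventionally adequate.
Power ≈ 0.99 → the study is adequately powered (power ≥ 0.80).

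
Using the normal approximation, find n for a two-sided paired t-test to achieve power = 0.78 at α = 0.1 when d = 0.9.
n = 8 pairs

Sample size formula (paired t-test, normal approximation):
n = ((z_{α/2} + z_β) / d)²

z_{α/2} = 1.645 (for α = 0.1, two-sided)
z_β = 0.772 (for power = 0.78)
d = 0.9

n = ((1.645 + 0.772) / 0.9)²
n = (2.686)²
n ≈ 7.21
Round up to the next whole number: n = 8 pairs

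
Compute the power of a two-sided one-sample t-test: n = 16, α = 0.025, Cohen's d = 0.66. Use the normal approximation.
Power ≈ 0.65

Power calculation (one-sample t-test, normal approximation):
z_β = d · √n - z_{α/2}
z_β = 0.66 · √16 - 2.241
z_β = 0.66 · 4.000 - 2.241
z_β = 0.399

Power = Φ(z_β) = Φ(0.399) ≈ 0.655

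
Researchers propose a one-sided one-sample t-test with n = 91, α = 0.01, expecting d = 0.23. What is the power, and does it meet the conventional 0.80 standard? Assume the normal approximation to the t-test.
Power ≈ 0.45; the study is underpowered (power < 0.80)

Power calculation (one-sample t-test, normal approximation):
z_β = d · √n - z_α
z_β = 0.23 · √91 - 2.326
z_β = 0.23 · 9.539 - 2.326
z_β = -0.132

Power = Φ(z_β) = Φ(-0.132) ≈ 0.447

Effect size d = 0.23 is small by Cohen's convention (0.2/0.5/0.8).

Threshold: power ≥ 0.80 is conventionally adequate.
Power ≈ 0.45 → the study is underpowered (power < 0.80).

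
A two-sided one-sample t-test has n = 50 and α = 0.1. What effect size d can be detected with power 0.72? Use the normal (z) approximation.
d ≈ 0.32

Minimum detectable effect (one-sample t-test, normal approximation):
d = (z_{α/2} + z_β) / √n
d = (1.645 + 0.583) / √50
d = 2.228 / 7.071
d ≈ 0.32

By Cohen's convention (0.2 small / 0.5 medium / 0.8 large): small effect.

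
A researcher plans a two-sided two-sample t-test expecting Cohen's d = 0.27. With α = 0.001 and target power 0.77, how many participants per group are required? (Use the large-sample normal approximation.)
n = 446 per group

Sample size formula (two-sample t-test, normal approximation):
n = 2 · ((z_{α/2} + z_β) / d)²

z_{α/2} = 3.291 (for α = 0.001, two-sided)
z_β = 0.739 (for power = 0.77)
d = 0.27

n = 2 · ((3.291 + 0.739) / 0.27)²
n = 2 · (14.926)²
n ≈ 445.57
Round up to the next whole number: n = 446 per group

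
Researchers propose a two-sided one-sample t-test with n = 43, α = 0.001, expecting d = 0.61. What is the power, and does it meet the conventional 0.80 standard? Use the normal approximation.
Power ≈ 0.76; the study is underpowered (power < 0.80)

Power calculation (one-sample t-test, normal approximation):
z_β = d · √n - z_{α/2}
z_β = 0.61 · √43 - 3.291
z_β = 0.61 · 6.557 - 3.291
z_β = 0.710

Power = Φ(z_β) = Φ(0.710) ≈ 0.761

Effect size d = 0.61 is medium by Cohen's convention (0.2/0.5/0.8).

Threshold: power ≥ 0.80 is conventionally adequate.
Power ≈ 0.76 → the study is underpowered (power < 0.80).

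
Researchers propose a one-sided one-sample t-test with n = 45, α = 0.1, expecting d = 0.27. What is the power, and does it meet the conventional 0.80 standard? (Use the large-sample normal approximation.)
Power ≈ 0.70; the study is underpowered (power < 0.80)

Power calculation (one-sample t-test, normal approximation):
z_β = d · √n - z_α
z_β = 0.27 · √45 - 1.282
z_β = 0.27 · 6.708 - 1.282
z_β = 0.530

Power = Φ(z_β) = Φ(0.530) ≈ 0.702

Effect size d = 0.27 is small by Cohen's convention (0.2/0.5/0.8).

Threshold: power ≥ 0.80 is conventionally adequate.
Power ≈ 0.70 → the study is underpowered (power < 0.80).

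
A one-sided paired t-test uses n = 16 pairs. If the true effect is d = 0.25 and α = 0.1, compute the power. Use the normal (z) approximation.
Power ≈ 0.39

Power calculation (paired t-test, normal approximation):
z_β = d · √n - z_α
z_β = 0.25 · √16 - 1.282
z_β = 0.25 · 4.000 - 1.282
z_β = -0.282

Power = Φ(z_β) = Φ(-0.282) ≈ 0.389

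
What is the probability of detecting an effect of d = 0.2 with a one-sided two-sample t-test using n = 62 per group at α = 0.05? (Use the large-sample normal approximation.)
Power ≈ 0.30

Power calculation (two-sample t-test, normal approximation):
z_β = d · √(n/2) - z_α
z_β = 0.2 · √(62/2) - 1.645
z_β = 0.2 · 5.568 - 1.645
z_β = -0.531

Power = Φ(z_β) = Φ(-0.531) ≈ 0.298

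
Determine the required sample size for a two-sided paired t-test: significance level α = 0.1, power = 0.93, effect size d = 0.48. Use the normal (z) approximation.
n = 43 pairs

Sample size formula (paired t-test, normal approximation):
n = ((z_{α/2} + z_β) / d)²

z_{α/2} = 1.645 (for α = 0.1, two-sided)
z_β = 1.476 (for power = 0.93)
d = 0.48

n = ((1.645 + 1.476) / 0.48)²
n = (6.502)²
n ≈ 42.28
Round up to the next whole number: n = 43 pairs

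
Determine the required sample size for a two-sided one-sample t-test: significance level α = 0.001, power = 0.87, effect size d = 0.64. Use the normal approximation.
n = 48

Sample size formula (one-sample t-test, normal approximation):
n = ((z_{α/2} + z_β) / d)²

z_{α/2} = 3.291 (for α = 0.001, two-sided)
z_β = 1.126 (for power = 0.87)
d = 0.64

n = ((3.291 + 1.126) / 0.64)²
n = (6.902)²
n ≈ 47.64
Round up to the next whole number: n = 48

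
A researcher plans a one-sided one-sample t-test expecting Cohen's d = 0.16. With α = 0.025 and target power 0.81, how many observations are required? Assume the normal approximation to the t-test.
n = 315

Sample size formula (one-sample t-test, normal approximation):
n = ((z_α + z_β) / d)²

z_α = 1.960 (for α = 0.025, one-sided)
z_β = 0.878 (for power = 0.81)
d = 0.16

n = ((1.960 + 0.878) / 0.16)²
n = (17.738)²
n ≈ 314.64
Round up to the next whole number: n = 315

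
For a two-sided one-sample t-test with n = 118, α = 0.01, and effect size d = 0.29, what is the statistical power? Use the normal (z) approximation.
Power ≈ 0.72

Power calculation (one-sample t-test, normal approximation):
z_β = d · √n - z_{α/2}
z_β = 0.29 · √118 - 2.576
z_β = 0.29 · 10.863 - 2.576
z_β = 0.574

Power = Φ(z_β) = Φ(0.574) ≈ 0.717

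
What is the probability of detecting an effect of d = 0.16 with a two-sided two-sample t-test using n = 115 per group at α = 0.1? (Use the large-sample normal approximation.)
Power ≈ 0.33

Power calculation (two-sample t-test, normal approximation):
z_β = d · √(n/2) - z_{α/2}
z_β = 0.16 · √(115/2) - 1.645
z_β = 0.16 · 7.583 - 1.645
z_β = -0.432

Power = Φ(z_β) = Φ(-0.432) ≈ 0.333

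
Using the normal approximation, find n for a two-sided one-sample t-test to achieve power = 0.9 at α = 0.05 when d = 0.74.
n = 20

Sample size formula (one-sample t-test, normal approximation):
n = ((z_{α/2} + z_β) / d)²

z_{α/2} = 1.960 (for α = 0.05, two-sided)
z_β = 1.282 (for power = 0.9)
d = 0.74

n = ((1.960 + 1.282) / 0.74)²
n = (4.381)²
n ≈ 19.19
Round up to the next whole number: n = 20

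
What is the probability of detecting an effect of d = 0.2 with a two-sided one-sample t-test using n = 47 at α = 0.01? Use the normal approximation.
Power ≈ 0.11

Power calculation (one-sample t-test, normal approximation):
z_β = d · √n - z_{α/2}
z_β = 0.2 · √47 - 2.576
z_β = 0.2 · 6.856 - 2.576
z_β = -1.205

Power = Φ(z_β) = Φ(-1.205) ≈ 0.114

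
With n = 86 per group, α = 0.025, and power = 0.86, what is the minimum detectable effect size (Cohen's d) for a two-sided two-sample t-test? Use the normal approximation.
d ≈ 0.51

Minimum detectable effect (two-sample t-test, normal approximation):
d = (z_{α/2} + z_β) / √(n/2)
d = (2.241 + 1.080) / √(86/2)
d = 3.322 / 6.557
d ≈ 0.51

By Cohen's convention (0.2 small / 0.5 medium / 0.8 large): medium effect.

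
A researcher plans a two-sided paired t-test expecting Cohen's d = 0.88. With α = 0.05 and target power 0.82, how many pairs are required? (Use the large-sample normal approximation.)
n = 11 pairs

Sample size formula (paired t-test, normal approximation):
n = ((z_{α/2} + z_β) / d)²

z_{α/2} = 1.960 (for α = 0.05, two-sided)
z_β = 0.915 (for power = 0.82)
d = 0.88

n = ((1.960 + 0.915) / 0.88)²
n = (3.267)²
n ≈ 10.67
Round up to the next whole number: n = 11 pairs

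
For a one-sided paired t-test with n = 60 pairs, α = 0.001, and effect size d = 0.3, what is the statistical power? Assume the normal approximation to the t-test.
Power ≈ 0.22

Power calculation (paired t-test, normal approximation):
z_β = d · √n - z_α
z_β = 0.3 · √60 - 3.090
z_β = 0.3 · 7.746 - 3.090
z_β = -0.766

Power = Φ(z_β) = Φ(-0.766) ≈ 0.222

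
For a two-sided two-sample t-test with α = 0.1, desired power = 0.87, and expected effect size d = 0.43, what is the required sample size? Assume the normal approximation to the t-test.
n = 84 per group

Sample size formula (two-sample t-test, normal approximation):
n = 2 · ((z_{α/2} + z_β) / d)²

z_{α/2} = 1.645 (for α = 0.1, two-sided)
z_β = 1.126 (for power = 0.87)
d = 0.43

n = 2 · ((1.645 + 1.126) / 0.43)²
n = 2 · (6.444)²
n ≈ 83.05
Round up to the next whole number: n = 84 per group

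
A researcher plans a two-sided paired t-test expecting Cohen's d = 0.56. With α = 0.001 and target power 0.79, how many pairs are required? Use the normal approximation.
n = 54 pairs

Sample size formula (paired t-test, normal approximation):
n = ((z_{α/2} + z_β) / d)²

z_{α/2} = 3.291 (for α = 0.001, two-sided)
z_β = 0.806 (for power = 0.79)
d = 0.56

n = ((3.291 + 0.806) / 0.56)²
n = (7.316)²
n ≈ 53.52
Round up to the next whole number: n = 54 pairs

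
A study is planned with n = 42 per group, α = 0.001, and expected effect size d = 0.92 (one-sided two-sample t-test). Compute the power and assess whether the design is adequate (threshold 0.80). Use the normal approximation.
Power ≈ 0.87; the study is adequately powered (power ≥ 0.80)

Power calculation (two-sample t-test, normal approximation):
z_β = d · √(n/2) - z_α
z_β = 0.92 · √(42/2) - 3.090
z_β = 0.92 · 4.583 - 3.090
z_β = 1.126

Power = Φ(z_β) = Φ(1.126) ≈ 0.870

Effect size d = 0.92 is large by Cohen's convention (0.2/0.5/0.8).

Threshold: power ≥ 0.80 is conventionally adequate.
Power ≈ 0.87 → the study is adequately powered (power ≥ 0.80).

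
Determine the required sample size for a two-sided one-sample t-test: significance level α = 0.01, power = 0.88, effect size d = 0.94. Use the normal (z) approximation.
n = 16

Sample size formula (one-sample t-test, normal approximation):
n = ((z_{α/2} + z_β) / d)²

z_{α/2} = 2.576 (for α = 0.01, two-sided)
z_β = 1.175 (for power = 0.88)
d = 0.94

n = ((2.576 + 1.175) / 0.94)²
n = (3.990)²
n ≈ 15.92
Round up to the next whole number: n = 16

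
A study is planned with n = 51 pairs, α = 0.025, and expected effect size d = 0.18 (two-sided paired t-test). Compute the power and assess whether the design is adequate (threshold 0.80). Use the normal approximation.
Power ≈ 0.17; the study is underpowered (power < 0.80)

Power calculation (paired t-test, normal approximation):
z_β = d · √n - z_{α/2}
z_β = 0.18 · √51 - 2.241
z_β = 0.18 · 7.141 - 2.241
z_β = -0.956

Power = Φ(z_β) = Φ(-0.956) ≈ 0.170

Effect size d = 0.18 is very small by Cohen's convention (0.2/0.5/0.8).

Threshold: power ≥ 0.80 is conventionally adequate.
Power ≈ 0.17 → the study is underpowered (power < 0.80).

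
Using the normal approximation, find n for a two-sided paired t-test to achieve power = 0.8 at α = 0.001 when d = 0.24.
n = 297 pairs

Sample size formula (paired t-test, normal approximation):
n = ((z_{α/2} + z_β) / d)²

z_{α/2} = 3.291 (for α = 0.001, two-sided)
z_β = 0.842 (for power = 0.8)
d = 0.24

n = ((3.291 + 0.842) / 0.24)²
n = (17.221)²
n ≈ 296.56
Round up to the next whole number: n = 297 pairs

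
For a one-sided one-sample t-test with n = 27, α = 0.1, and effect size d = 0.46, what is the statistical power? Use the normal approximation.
Power ≈ 0.87

Power calculation (one-sample t-test, normal approximation):
z_β = d · √n - z_α
z_β = 0.46 · √27 - 1.282
z_β = 0.46 · 5.196 - 1.282
z_β = 1.109

Power = Φ(z_β) = Φ(1.109) ≈ 0.866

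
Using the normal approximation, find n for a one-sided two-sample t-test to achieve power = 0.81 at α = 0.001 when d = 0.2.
n = 788 per group

Sample size formula (two-sample t-test, normal approximation):
n = 2 · ((z_α + z_β) / d)²

z_α = 3.090 (for α = 0.001, one-sided)
z_β = 0.878 (for power = 0.81)
d = 0.2

n = 2 · ((3.090 + 0.878) / 0.2)²
n = 2 · (19.840)²
n ≈ 787.25
Round up to the next whole number: n = 788 per group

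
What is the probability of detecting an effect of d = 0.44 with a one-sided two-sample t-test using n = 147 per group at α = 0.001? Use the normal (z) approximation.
Power ≈ 0.75

Power calculation (two-sample t-test, normal approximation):
z_β = d · √(n/2) - z_α
z_β = 0.44 · √(147/2) - 3.090
z_β = 0.44 · 8.573 - 3.090
z_β = 0.682

Power = Φ(z_β) = Φ(0.682) ≈ 0.752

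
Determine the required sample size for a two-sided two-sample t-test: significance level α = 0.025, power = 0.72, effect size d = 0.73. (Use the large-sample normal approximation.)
n = 30 per group

Sample size formula (two-sample t-test, normal approximation):
n = 2 · ((z_{α/2} + z_β) / d)²

z_{α/2} = 2.241 (for α = 0.025, two-sided)
z_β = 0.583 (for power = 0.72)
d = 0.73

n = 2 · ((2.241 + 0.583) / 0.73)²
n = 2 · (3.868)²
n ≈ 29.92
Round up to the next whole number: n = 30 per group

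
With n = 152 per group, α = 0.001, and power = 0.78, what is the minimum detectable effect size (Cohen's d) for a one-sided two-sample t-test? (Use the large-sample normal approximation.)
d ≈ 0.44

Minimum detectable effect (two-sample t-test, normal approximation):
d = (z_α + z_β) / √(n/2)
d = (3.090 + 0.772) / √(152/2)
d = 3.862 / 8.718
d ≈ 0.44

By Cohen's convention (0.2 small / 0.5 medium / 0.8 large): small effect.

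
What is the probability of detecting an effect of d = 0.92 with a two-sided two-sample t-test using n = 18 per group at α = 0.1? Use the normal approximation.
Power ≈ 0.87

Power calculation (two-sample t-test, normal approximation):
z_β = d · √(n/2) - z_{α/2}
z_β = 0.92 · √(18/2) - 1.645
z_β = 0.92 · 3.000 - 1.645
z_β = 1.115

Power = Φ(z_β) = Φ(1.115) ≈ 0.868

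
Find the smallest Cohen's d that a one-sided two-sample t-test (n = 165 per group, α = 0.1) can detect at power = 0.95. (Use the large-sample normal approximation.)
d ≈ 0.32

Minimum detectable effect (two-sample t-test, normal approximation):
d = (z_α + z_β) / √(n/2)
d = (1.282 + 1.645) / √(165/2)
d = 2.926 / 9.083
d ≈ 0.32

By Cohen's convention (0.2 small / 0.5 medium / 0.8 large): small effect.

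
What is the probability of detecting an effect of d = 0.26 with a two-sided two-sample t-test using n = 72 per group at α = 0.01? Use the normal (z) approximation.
Power ≈ 0.15

Power calculation (two-sample t-test, normal approximation):
z_β = d · √(n/2) - z_{α/2}
z_β = 0.26 · √(72/2) - 2.576
z_β = 0.26 · 6.000 - 2.576
z_β = -1.016

Power = Φ(z_β) = Φ(-1.016) ≈ 0.155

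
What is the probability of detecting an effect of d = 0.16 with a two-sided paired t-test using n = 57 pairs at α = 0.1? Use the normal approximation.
Power ≈ 0.33

Power calculation (paired t-test, normal approximation):
z_β = d · √n - z_{α/2}
z_β = 0.16 · √57 - 1.645
z_β = 0.16 · 7.550 - 1.645
z_β = -0.437

Power = Φ(z_β) = Φ(-0.437) ≈ 0.331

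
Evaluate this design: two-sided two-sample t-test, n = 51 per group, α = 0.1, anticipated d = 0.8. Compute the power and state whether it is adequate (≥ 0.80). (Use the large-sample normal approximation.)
Power ≈ 0.99; the study is adequately powered (power ≥ 0.80)

Power calculation (two-sample t-test, normal approximation):
z_β = d · √(n/2) - z_{α/2}
z_β = 0.8 · √(51/2) - 1.645
z_β = 0.8 · 5.050 - 1.645
z_β = 2.395

Power = Φ(z_β) = Φ(2.395) ≈ 0.992

Effect size d = 0.8 is large by Cohen's convention (0.2/0.5/0.8).

Threshold: power ≥ 0.80 is conventionally adequate.
Power ≈ 0.99 → the study is adequately powered (power ≥ 0.80).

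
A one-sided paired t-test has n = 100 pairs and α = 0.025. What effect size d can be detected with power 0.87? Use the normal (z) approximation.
d ≈ 0.31

Minimum detectable effect (paired t-test, normal approximation):
d = (z_α + z_β) / √n
d = (1.960 + 1.126) / √100
d = 3.086 / 10.000
d ≈ 0.31

By Cohen's convention (0.2 small / 0.5 medium / 0.8 large): small effect.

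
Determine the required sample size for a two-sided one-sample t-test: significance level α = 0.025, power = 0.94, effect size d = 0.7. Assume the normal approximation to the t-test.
n = 30

Sample size formula (one-sample t-test, normal approximation):
n = ((z_{α/2} + z_β) / d)²

z_{α/2} = 2.241 (for α = 0.025, two-sided)
z_β = 1.555 (for power = 0.94)
d = 0.7

n = ((2.241 + 1.555) / 0.7)²
n = (5.423)²
n ≈ 29.41
Round up to the next whole number: n = 30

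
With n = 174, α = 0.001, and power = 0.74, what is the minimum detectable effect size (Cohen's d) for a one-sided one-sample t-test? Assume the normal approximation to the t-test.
d ≈ 0.28

Minimum detectable effect (one-sample t-test, normal approximation):
d = (z_α + z_β) / √n
d = (3.090 + 0.643) / √174
d = 3.734 / 13.191
d ≈ 0.28

By Cohen's convention (0.2 small / 0.5 medium / 0.8 large): small effect.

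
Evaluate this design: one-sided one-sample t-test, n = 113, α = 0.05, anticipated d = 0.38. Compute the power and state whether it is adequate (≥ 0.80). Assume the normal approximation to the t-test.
Power ≈ 0.99; the study is adequately powered (power ≥ 0.80)

Power calculation (one-sample t-test, normal approximation):
z_β = d · √n - z_α
z_β = 0.38 · √113 - 1.645
z_β = 0.38 · 10.630 - 1.645
z_β = 2.395

Power = Φ(z_β) = Φ(2.395) ≈ 0.992

Effect size d = 0.38 is small by Cohen's convention (0.2/0.5/0.8).

Threshold: power ≥ 0.80 is conventionally adequate.
Power ≈ 0.99 → the study is adequately powered (power ≥ 0.80).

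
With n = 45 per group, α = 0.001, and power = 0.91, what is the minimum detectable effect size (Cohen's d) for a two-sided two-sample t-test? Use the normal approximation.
d ≈ 0.98

Minimum detectable effect (two-sample t-test, normal approximation):
d = (z_{α/2} + z_β) / √(n/2)
d = (3.291 + 1.341) / √(45/2)
d = 4.631 / 4.743
d ≈ 0.98

By Cohen's convention (0.2 small / 0.5 medium / 0.8 large): large effect.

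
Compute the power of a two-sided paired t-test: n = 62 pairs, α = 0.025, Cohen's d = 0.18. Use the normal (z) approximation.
Power ≈ 0.20

Power calculation (paired t-test, normal approximation):
z_β = d · √n - z_{α/2}
z_β = 0.18 · √62 - 2.241
z_β = 0.18 · 7.874 - 2.241
z_β = -0.824

Power = Φ(z_β) = Φ(-0.824) ≈ 0.205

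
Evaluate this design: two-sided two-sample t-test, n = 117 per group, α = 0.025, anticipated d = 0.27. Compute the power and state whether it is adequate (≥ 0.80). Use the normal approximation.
Power ≈ 0.43; the study is underpowered (power < 0.80)

Power calculation (two-sample t-test, normal approximation):
z_β = d · √(n/2) - z_{α/2}
z_β = 0.27 · √(117/2) - 2.241
z_β = 0.27 · 7.649 - 2.241
z_β = -0.176

Power = Φ(z_β) = Φ(-0.176) ≈ 0.430

Effect size d = 0.27 is small by Cohen's convention (0.2/0.5/0.8).

Threshold: power ≥ 0.80 is conventionally adequate.
Power ≈ 0.43 → the study is underpowered (power < 0.80).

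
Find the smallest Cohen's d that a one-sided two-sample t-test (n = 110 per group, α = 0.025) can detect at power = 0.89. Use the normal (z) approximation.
d ≈ 0.43

Minimum detectable effect (two-sample t-test, normal approximation):
d = (z_α + z_β) / √(n/2)
d = (1.960 + 1.227) / √(110/2)
d = 3.186 / 7.416
d ≈ 0.43

By Cohen's convention (0.2 small / 0.5 medium / 0.8 large): small effect.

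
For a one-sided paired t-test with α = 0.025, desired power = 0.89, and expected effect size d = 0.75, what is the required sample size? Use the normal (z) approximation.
n = 19 pairs

Sample size formula (paired t-test, normal approximation):
n = ((z_α + z_β) / d)²

z_α = 1.960 (for α = 0.025, one-sided)
z_β = 1.227 (for power = 0.89)
d = 0.75

n = ((1.960 + 1.227) / 0.75)²
n = (4.249)²
n ≈ 18.05
Round up to the next whole number: n = 19 pairs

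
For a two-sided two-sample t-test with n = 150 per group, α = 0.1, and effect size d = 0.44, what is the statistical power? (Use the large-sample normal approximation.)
Power ≈ 0.98

Power calculation (two-sample t-test, normal approximation):
z_β = d · √(n/2) - z_{α/2}
z_β = 0.44 · √(150/2) - 1.645
z_β = 0.44 · 8.660 - 1.645
z_β = 2.166

Power = Φ(z_β) = Φ(2.166) ≈ 0.985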